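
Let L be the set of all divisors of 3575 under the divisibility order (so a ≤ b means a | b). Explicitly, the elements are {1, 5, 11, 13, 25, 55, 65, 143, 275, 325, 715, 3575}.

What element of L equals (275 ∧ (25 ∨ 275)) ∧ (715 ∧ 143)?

11

25 ∨ 275 = 275
275 ∧ 275 = 275
715 ∧ 143 = 143
275 ∧ 143 = 11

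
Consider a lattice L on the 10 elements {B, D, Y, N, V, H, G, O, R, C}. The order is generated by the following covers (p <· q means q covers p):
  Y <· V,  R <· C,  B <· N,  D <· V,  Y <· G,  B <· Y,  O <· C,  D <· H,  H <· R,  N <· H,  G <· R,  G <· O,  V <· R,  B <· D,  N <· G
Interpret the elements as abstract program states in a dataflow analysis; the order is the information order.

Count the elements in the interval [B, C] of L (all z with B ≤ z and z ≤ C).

The interval [B, C] = {B, C, D, G, H, N, O, R, V, Y}, which has 10 elements.

10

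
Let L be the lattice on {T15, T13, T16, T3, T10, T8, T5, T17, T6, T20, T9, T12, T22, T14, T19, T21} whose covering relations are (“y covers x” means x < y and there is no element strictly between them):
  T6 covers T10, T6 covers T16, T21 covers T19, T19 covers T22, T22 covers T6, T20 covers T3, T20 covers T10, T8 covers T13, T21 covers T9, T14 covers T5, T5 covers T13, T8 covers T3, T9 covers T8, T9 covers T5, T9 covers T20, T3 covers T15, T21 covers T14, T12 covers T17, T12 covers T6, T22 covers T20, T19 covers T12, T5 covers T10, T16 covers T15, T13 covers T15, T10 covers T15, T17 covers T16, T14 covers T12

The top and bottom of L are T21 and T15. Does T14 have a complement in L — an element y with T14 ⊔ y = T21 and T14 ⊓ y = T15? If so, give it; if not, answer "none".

T3

Need y with T14 ∨ y = T21 and T14 ∧ y = T15.
Checking each element gives: T3.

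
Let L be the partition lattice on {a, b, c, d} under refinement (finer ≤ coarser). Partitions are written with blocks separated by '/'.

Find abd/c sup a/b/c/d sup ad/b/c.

The join of abd/c, a/b/c/d, ad/b/c merges any blocks that overlap across the partitions, giving abd/c.

abd/c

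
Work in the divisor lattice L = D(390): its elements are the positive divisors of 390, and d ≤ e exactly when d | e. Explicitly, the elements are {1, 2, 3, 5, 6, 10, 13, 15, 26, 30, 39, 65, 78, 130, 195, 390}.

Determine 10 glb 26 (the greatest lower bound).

2

In the divisibility order, the meet is the greatest common divisor: gcd(10, 26) = 2.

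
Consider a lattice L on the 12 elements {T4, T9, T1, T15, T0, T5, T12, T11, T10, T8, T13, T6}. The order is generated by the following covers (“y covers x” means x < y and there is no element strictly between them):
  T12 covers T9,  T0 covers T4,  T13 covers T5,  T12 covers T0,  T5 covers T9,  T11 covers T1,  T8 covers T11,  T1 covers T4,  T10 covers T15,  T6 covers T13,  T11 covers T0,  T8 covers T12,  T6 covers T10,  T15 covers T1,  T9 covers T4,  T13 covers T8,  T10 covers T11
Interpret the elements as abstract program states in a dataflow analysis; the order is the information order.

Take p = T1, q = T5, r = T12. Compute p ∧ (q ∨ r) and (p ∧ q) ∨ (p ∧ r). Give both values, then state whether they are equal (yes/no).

T1; T4; no

q ∨ r = T13, so p ∧ (q ∨ r) = T1 ∧ T13 = T1.
p ∧ q = T4 and p ∧ r = T4, so (p ∧ q) ∨ (p ∧ r) = T4 ∨ T4 = T4.
Equal: no.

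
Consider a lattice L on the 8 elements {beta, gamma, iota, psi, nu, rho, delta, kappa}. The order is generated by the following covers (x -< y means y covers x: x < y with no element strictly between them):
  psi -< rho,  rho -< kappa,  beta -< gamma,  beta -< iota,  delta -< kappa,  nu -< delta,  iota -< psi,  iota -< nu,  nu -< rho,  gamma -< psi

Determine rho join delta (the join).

Common upper bounds of {rho, delta}: kappa.
The least among these is kappa.

kappa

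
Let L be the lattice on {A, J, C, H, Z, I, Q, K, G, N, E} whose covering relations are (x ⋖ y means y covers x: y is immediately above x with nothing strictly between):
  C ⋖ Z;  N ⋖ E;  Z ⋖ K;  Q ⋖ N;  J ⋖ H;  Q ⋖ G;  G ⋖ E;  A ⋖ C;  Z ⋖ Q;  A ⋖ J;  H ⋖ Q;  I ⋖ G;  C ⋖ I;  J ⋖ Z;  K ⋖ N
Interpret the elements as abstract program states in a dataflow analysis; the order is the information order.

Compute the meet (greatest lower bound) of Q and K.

Z

Common lower bounds of {Q, K}: A, C, J, Z.
The greatest among these is Z.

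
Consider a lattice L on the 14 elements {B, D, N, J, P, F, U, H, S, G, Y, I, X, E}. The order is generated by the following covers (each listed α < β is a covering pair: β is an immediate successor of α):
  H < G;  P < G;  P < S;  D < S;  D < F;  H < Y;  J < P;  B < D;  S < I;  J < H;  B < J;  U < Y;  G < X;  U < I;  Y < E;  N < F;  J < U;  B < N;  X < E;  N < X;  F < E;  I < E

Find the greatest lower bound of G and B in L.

B

Common lower bounds of {G, B}: B.
The greatest among these is B.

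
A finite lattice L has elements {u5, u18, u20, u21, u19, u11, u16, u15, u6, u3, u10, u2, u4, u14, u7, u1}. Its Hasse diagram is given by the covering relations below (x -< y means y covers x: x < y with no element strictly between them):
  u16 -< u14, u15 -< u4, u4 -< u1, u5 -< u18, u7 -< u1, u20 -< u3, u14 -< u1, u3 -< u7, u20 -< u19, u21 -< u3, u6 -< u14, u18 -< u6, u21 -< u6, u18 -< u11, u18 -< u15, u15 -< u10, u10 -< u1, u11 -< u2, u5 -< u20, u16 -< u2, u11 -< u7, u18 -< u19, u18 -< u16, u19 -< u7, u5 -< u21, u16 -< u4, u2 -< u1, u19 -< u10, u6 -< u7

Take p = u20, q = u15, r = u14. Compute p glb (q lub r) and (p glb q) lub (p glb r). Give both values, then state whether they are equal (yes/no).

q lub r = u1, so p glb (q lub r) = u20 glb u1 = u20.
p glb q = u5 and p glb r = u5, so (p glb q) lub (p glb r) = u5 lub u5 = u5.
Equal: no.

u20; u5; no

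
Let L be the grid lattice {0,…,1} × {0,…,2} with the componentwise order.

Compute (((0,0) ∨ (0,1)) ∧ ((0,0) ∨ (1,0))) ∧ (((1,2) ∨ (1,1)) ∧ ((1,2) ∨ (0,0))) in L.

(0,0)

(0,0) ∨ (0,1) = (0,1)
(0,0) ∨ (1,0) = (1,0)
(0,1) ∧ (1,0) = (0,0)
(1,2) ∨ (1,1) = (1,2)
(1,2) ∨ (0,0) = (1,2)
(1,2) ∧ (1,2) = (1,2)
(0,0) ∧ (1,2) = (0,0)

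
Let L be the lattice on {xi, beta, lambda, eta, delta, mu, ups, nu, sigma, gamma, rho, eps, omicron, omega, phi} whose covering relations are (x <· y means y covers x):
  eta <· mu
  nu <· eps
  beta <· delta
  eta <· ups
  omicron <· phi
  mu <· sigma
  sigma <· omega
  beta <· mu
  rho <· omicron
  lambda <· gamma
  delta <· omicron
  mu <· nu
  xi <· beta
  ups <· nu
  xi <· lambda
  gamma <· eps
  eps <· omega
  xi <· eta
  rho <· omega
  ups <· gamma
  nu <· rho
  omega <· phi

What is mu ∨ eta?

mu

Common upper bounds of {mu, eta}: eps, mu, nu, omega, omicron, phi, rho, sigma.
The least among these is mu.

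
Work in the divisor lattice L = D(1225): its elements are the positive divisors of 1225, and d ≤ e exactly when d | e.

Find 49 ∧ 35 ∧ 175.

7

In the divisibility order, the meet is the greatest common divisor: gcd(49, 35, 175) = 7.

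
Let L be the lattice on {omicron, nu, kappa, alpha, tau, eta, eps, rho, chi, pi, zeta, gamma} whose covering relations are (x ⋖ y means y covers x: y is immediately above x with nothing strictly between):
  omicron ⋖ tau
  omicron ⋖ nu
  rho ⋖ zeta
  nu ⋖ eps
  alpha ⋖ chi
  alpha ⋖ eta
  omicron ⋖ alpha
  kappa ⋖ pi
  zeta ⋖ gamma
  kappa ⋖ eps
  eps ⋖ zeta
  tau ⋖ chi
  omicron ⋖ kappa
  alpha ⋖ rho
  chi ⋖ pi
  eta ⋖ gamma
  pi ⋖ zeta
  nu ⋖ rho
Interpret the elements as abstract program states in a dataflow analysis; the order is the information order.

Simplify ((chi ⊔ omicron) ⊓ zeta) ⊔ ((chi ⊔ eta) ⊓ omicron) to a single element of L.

chi

chi ∨ omicron = chi
chi ∧ zeta = chi
chi ∨ eta = gamma
gamma ∧ omicron = omicron
chi ∨ omicron = chi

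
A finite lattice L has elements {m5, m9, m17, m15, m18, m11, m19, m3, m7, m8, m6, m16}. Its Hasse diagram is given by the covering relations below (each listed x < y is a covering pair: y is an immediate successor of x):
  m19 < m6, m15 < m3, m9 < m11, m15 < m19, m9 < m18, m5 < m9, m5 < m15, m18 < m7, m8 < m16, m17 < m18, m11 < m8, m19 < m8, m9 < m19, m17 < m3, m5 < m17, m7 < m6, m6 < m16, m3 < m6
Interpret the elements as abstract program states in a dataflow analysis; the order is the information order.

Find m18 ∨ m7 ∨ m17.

Common upper bounds of {m18, m7, m17}: m16, m6, m7.
The least among these is m7.

m7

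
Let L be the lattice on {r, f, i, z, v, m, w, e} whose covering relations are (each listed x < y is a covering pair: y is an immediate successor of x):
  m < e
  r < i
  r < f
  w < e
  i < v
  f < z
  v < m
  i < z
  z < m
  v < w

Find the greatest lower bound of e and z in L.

z

Common lower bounds of {e, z}: f, i, r, z.
The greatest among these is z.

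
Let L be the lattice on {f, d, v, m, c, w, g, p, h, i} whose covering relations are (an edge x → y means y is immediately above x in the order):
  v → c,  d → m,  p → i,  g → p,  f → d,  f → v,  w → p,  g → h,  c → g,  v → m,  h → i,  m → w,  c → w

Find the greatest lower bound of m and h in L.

Common lower bounds of {m, h}: f, v.
The greatest among these is v.

v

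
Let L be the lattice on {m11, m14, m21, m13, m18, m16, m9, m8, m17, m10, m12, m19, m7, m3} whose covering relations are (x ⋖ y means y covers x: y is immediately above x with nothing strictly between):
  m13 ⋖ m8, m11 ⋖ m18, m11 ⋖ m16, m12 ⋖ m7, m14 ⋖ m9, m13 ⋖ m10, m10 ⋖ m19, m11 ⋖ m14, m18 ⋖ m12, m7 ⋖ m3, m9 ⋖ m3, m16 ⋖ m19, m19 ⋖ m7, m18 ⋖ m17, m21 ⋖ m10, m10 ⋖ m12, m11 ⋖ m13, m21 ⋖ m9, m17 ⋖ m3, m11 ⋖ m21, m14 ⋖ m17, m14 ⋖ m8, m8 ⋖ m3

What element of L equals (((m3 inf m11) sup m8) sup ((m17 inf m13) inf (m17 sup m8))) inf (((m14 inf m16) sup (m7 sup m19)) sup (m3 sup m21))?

m8

m3 ∧ m11 = m11
m11 ∨ m8 = m8
m17 ∧ m13 = m11
m17 ∨ m8 = m3
m11 ∧ m3 = m11
m8 ∨ m11 = m8
m14 ∧ m16 = m11
m7 ∨ m19 = m7
m11 ∨ m7 = m7
m3 ∨ m21 = m3
m7 ∨ m3 = m3
m8 ∧ m3 = m8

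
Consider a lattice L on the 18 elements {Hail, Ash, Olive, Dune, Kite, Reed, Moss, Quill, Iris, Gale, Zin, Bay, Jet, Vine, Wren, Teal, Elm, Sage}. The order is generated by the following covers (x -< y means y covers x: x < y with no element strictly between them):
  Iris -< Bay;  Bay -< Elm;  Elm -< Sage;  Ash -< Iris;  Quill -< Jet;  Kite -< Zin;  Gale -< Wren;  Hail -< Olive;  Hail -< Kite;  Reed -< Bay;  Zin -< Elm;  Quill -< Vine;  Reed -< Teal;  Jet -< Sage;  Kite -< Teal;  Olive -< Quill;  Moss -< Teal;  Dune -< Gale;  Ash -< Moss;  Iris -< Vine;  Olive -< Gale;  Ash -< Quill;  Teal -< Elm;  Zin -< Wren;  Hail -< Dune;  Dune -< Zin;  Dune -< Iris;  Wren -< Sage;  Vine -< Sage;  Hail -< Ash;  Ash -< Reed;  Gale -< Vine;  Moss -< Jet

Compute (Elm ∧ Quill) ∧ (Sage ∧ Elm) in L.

Elm ∧ Quill = Ash
Sage ∧ Elm = Elm
Ash ∧ Elm = Ash

Ash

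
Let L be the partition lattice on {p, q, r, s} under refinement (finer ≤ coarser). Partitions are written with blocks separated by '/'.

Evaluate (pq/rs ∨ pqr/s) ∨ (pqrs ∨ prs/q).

pq/rs ∨ pqr/s = pqrs
pqrs ∨ prs/q = pqrs
pqrs ∨ pqrs = pqrs

pqrs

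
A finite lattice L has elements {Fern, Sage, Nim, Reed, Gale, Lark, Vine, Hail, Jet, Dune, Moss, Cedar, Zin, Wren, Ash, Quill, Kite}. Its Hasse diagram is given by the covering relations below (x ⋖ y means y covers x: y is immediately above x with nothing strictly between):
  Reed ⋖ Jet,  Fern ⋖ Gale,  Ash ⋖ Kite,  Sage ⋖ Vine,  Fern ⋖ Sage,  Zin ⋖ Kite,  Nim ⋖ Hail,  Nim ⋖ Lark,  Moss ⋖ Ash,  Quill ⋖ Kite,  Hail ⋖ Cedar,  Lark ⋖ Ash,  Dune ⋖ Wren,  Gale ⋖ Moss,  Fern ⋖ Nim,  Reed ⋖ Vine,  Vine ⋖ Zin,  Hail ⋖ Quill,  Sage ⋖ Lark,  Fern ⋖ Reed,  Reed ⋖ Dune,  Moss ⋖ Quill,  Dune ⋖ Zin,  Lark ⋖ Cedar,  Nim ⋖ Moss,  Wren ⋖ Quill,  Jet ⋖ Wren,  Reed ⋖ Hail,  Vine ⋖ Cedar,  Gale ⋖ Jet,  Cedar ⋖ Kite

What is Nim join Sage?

Common upper bounds of {Nim, Sage}: Ash, Cedar, Kite, Lark.
The least among these is Lark.

Lark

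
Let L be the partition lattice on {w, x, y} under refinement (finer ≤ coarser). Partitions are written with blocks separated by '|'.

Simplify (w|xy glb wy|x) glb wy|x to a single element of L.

w|xy ∧ wy|x = w|x|y
w|x|y ∧ wy|x = w|x|y

w|x|y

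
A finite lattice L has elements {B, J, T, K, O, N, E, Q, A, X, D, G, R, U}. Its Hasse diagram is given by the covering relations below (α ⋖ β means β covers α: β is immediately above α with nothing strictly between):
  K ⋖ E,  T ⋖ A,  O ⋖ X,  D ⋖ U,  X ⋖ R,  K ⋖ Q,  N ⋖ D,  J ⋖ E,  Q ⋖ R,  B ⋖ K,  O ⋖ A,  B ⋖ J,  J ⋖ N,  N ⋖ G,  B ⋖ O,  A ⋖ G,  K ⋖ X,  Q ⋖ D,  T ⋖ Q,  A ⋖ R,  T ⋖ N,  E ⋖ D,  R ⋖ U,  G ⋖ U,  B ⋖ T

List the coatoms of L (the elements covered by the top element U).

The coatoms are exactly the elements covered by U: D, G, R.

D, G, R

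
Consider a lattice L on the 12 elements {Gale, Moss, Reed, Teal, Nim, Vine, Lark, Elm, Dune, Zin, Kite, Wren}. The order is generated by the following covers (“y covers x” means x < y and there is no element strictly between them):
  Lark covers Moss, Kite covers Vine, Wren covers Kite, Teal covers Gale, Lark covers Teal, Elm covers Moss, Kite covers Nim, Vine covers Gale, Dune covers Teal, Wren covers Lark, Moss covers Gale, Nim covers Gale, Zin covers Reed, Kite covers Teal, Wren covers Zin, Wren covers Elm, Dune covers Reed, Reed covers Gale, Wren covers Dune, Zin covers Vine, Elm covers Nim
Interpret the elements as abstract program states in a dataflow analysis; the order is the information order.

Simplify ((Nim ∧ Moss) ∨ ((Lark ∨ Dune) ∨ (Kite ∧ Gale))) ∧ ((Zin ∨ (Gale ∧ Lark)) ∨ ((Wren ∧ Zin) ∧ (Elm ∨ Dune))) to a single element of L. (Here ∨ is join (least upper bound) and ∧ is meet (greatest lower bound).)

Zin

Nim ∧ Moss = Gale
Lark ∨ Dune = Wren
Kite ∧ Gale = Gale
Wren ∨ Gale = Wren
Gale ∨ Wren = Wren
Gale ∧ Lark = Gale
Zin ∨ Gale = Zin
Wren ∧ Zin = Zin
Elm ∨ Dune = Wren
Zin ∧ Wren = Zin
Zin ∨ Zin = Zin
Wren ∧ Zin = Zin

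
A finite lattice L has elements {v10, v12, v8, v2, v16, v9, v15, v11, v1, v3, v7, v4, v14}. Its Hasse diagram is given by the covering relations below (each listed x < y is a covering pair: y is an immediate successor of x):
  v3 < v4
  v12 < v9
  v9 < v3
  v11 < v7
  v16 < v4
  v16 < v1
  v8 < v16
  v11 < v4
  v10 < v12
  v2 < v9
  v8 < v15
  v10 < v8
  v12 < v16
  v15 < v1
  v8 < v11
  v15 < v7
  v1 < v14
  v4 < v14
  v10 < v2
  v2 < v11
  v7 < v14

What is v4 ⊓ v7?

v11

Common lower bounds of {v4, v7}: v10, v11, v2, v8.
The greatest among these is v11.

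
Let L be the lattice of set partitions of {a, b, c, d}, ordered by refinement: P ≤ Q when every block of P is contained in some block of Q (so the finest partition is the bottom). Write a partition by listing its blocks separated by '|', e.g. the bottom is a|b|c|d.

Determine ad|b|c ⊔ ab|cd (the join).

abcd

Common upper bounds of {ad|b|c, ab|cd}: abcd.
The least among these is abcd.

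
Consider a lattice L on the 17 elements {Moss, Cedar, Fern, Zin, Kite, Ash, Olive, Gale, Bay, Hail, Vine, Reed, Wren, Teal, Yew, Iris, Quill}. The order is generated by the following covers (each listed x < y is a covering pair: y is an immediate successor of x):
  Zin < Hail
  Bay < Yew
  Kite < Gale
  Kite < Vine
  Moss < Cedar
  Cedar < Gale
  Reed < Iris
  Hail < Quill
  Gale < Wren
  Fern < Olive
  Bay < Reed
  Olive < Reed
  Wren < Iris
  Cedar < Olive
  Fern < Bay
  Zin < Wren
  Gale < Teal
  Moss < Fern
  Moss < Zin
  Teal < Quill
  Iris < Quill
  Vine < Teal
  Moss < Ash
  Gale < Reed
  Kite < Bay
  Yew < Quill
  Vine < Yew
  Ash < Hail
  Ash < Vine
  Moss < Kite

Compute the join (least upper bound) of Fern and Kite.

Bay

Common upper bounds of {Fern, Kite}: Bay, Iris, Quill, Reed, Yew.
The least among these is Bay.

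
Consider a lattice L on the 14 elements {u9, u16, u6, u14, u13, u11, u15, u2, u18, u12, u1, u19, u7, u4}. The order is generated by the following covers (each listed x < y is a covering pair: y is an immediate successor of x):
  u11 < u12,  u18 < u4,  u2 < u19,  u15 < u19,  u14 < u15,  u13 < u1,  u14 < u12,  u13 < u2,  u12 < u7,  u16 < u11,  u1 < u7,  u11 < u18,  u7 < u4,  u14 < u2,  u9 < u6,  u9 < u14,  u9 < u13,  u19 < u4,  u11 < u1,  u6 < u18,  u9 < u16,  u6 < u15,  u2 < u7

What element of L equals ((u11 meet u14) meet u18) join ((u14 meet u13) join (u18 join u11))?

u18

u11 ∧ u14 = u9
u9 ∧ u18 = u9
u14 ∧ u13 = u9
u18 ∨ u11 = u18
u9 ∨ u18 = u18
u9 ∨ u18 = u18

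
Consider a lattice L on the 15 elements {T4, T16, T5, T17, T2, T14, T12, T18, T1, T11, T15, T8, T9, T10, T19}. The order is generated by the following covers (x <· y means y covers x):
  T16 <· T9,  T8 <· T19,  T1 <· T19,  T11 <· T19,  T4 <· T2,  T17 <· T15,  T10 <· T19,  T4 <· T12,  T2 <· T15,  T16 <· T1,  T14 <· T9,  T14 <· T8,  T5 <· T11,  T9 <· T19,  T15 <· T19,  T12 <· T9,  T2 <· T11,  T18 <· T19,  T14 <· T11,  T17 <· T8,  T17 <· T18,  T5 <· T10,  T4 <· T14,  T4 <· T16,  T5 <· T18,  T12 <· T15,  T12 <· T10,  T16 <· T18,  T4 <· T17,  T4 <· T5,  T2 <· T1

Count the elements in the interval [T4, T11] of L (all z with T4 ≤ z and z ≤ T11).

The interval [T4, T11] = {T11, T14, T2, T4, T5}, which has 5 elements.

5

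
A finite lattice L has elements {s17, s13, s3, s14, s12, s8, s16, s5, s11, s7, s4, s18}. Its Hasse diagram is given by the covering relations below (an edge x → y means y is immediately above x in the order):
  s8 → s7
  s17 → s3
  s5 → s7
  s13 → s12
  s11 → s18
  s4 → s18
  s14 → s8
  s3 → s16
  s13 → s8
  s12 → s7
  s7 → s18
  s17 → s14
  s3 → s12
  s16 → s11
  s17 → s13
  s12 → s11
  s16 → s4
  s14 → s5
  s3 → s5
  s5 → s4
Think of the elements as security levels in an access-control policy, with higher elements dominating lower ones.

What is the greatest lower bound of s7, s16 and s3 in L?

Common lower bounds of {s7, s16, s3}: s17, s3.
The greatest among these is s3.

s3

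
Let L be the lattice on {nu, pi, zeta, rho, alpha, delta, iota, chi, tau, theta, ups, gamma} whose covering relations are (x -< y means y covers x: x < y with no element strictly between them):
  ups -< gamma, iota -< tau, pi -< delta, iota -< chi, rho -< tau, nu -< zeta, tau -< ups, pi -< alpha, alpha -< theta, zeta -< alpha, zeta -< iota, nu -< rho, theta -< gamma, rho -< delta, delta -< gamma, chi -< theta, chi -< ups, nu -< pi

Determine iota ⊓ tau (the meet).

Common lower bounds of {iota, tau}: iota, nu, zeta.
The greatest among these is iota.

iota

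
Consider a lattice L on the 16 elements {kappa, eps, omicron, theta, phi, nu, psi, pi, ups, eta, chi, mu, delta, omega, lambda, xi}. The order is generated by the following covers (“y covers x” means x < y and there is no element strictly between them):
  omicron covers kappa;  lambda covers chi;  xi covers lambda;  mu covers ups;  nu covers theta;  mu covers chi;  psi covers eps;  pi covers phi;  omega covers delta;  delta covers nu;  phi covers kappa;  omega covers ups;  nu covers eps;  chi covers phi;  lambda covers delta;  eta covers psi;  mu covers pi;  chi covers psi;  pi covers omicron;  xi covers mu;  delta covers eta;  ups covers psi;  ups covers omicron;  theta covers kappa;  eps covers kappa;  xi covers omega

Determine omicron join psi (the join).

Common upper bounds of {omicron, psi}: mu, omega, ups, xi.
The least among these is ups.

ups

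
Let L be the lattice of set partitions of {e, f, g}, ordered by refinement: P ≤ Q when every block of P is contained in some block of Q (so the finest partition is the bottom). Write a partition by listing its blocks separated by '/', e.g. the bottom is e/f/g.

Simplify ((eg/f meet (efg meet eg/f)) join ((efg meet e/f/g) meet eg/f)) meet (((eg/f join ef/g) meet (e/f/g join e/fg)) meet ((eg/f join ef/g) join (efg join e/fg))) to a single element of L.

e/f/g

efg ∧ eg/f = eg/f
eg/f ∧ eg/f = eg/f
efg ∧ e/f/g = e/f/g
e/f/g ∧ eg/f = e/f/g
eg/f ∨ e/f/g = eg/f
eg/f ∨ ef/g = efg
e/f/g ∨ e/fg = e/fg
efg ∧ e/fg = e/fg
eg/f ∨ ef/g = efg
efg ∨ e/fg = efg
efg ∨ efg = efg
e/fg ∧ efg = e/fg
eg/f ∧ e/fg = e/f/g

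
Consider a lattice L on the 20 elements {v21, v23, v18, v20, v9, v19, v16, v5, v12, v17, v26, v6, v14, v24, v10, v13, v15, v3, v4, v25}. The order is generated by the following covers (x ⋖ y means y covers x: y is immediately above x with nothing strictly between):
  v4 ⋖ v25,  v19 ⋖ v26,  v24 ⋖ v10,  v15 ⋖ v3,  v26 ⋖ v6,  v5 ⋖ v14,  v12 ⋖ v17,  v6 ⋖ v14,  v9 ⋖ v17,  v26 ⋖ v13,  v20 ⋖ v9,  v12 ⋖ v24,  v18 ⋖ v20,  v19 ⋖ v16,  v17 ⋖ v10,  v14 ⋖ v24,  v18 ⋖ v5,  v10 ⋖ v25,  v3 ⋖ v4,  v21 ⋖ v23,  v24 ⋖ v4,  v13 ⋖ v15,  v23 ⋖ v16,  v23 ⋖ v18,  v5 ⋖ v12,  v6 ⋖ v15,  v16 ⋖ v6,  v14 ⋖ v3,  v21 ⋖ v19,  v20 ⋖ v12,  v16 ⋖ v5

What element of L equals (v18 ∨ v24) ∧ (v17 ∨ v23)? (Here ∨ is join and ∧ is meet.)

v18 ∨ v24 = v24
v17 ∨ v23 = v17
v24 ∧ v17 = v12

v12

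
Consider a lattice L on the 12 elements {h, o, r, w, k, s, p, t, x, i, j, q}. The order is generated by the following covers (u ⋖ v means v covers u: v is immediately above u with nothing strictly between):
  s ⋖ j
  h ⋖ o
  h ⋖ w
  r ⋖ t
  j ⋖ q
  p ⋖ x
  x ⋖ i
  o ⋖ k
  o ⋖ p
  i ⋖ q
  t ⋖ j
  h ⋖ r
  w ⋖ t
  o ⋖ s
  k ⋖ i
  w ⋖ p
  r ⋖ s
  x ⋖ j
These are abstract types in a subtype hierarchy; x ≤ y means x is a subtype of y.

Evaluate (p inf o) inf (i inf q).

p ∧ o = o
i ∧ q = i
o ∧ i = o

o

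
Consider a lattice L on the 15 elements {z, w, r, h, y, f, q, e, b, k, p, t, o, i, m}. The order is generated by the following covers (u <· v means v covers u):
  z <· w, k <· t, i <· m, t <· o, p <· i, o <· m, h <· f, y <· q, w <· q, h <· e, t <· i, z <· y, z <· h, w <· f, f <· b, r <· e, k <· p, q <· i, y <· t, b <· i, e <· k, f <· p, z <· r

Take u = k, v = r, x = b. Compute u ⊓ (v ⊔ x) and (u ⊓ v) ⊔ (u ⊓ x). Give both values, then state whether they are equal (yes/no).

k; e; no

v ⊔ x = i, so u ⊓ (v ⊔ x) = k ⊓ i = k.
u ⊓ v = r and u ⊓ x = h, so (u ⊓ v) ⊔ (u ⊓ x) = r ⊔ h = e.
Equal: no.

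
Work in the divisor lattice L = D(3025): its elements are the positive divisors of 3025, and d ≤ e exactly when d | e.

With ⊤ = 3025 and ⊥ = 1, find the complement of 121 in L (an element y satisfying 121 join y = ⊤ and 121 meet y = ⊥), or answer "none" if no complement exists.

Need y with 121 ∨ y = 3025 and 121 ∧ y = 1.
Checking each element gives: 25.

25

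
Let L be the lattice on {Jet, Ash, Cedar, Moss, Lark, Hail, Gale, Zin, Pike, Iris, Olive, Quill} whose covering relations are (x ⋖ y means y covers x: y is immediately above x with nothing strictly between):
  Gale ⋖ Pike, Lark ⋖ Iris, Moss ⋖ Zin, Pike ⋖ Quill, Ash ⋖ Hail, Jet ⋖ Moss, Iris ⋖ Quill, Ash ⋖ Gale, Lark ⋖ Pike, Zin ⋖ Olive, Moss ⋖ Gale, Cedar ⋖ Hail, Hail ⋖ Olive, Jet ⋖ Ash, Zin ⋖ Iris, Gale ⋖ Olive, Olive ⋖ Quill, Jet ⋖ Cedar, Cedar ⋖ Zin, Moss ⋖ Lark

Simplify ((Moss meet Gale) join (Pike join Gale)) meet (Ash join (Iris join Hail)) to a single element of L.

Moss ∧ Gale = Moss
Pike ∨ Gale = Pike
Moss ∨ Pike = Pike
Iris ∨ Hail = Quill
Ash ∨ Quill = Quill
Pike ∧ Quill = Pike

Pike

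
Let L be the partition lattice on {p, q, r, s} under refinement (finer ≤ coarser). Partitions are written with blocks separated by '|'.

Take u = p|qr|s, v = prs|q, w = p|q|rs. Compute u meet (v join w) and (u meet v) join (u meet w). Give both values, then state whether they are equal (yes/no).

v join w = prs|q, so u meet (v join w) = p|qr|s meet prs|q = p|q|r|s.
u meet v = p|q|r|s and u meet w = p|q|r|s, so (u meet v) join (u meet w) = p|q|r|s join p|q|r|s = p|q|r|s.
Equal: yes.

p|q|r|s; p|q|r|s; yes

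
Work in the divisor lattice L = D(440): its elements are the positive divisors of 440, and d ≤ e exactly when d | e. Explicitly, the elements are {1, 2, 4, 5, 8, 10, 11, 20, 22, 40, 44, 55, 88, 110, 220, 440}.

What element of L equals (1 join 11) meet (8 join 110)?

1 ∨ 11 = 11
8 ∨ 110 = 440
11 ∧ 440 = 11

11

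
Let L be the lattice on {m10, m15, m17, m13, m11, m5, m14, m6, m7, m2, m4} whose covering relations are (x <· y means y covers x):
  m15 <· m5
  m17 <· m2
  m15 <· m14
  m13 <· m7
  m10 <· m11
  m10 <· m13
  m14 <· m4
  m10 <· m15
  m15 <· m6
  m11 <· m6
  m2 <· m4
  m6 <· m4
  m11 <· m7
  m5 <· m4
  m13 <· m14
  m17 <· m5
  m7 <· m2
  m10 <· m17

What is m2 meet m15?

m10

Common lower bounds of {m2, m15}: m10.
The greatest among these is m10.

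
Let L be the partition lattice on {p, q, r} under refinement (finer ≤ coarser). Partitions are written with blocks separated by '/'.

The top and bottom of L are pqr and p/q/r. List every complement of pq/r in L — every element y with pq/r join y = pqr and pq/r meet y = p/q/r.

Need y with pq/r ∨ y = pqr and pq/r ∧ y = p/q/r.
Checking each element gives: p/qr, pr/q.

p/qr, pr/q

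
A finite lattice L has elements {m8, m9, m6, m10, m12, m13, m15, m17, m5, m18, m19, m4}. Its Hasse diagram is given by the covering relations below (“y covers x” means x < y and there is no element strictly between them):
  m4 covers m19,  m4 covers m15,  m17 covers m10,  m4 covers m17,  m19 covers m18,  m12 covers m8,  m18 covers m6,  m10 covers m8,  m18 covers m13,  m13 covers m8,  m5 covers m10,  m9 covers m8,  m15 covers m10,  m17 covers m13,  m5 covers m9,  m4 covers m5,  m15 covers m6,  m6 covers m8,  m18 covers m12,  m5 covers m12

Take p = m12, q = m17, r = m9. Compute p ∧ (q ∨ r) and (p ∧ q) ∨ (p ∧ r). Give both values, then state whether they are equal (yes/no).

m12; m8; no

q ∨ r = m4, so p ∧ (q ∨ r) = m12 ∧ m4 = m12.
p ∧ q = m8 and p ∧ r = m8, so (p ∧ q) ∨ (p ∧ r) = m8 ∨ m8 = m8.
Equal: no.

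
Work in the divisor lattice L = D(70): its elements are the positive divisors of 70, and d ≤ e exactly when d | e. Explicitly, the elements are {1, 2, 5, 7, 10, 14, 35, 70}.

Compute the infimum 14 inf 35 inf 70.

7

In the divisibility order, the meet is the greatest common divisor: gcd(14, 35, 70) = 7.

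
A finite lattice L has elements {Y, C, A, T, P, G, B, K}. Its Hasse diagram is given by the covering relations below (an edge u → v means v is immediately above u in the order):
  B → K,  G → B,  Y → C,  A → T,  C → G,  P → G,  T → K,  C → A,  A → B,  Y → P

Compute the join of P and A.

Common upper bounds of {P, A}: B, K.
The least among these is B.

B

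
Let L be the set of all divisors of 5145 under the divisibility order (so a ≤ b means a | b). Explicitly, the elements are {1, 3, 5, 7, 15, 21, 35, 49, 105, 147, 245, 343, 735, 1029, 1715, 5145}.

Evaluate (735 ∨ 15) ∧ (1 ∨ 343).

735 ∨ 15 = 735
1 ∨ 343 = 343
735 ∧ 343 = 49

49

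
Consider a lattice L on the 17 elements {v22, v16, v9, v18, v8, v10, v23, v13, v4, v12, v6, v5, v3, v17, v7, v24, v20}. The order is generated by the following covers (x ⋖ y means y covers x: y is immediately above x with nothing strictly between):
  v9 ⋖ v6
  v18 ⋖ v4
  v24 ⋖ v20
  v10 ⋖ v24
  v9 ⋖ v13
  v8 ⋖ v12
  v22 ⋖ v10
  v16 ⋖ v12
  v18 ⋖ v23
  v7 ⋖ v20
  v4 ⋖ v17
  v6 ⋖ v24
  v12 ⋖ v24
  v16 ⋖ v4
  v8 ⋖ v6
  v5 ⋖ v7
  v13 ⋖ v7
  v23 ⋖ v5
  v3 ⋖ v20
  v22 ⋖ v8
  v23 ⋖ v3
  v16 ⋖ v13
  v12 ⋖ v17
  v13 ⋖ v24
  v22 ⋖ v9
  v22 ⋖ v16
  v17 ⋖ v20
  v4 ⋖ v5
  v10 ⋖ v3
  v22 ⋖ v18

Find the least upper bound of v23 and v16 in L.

Common upper bounds of {v23, v16}: v20, v5, v7.
The least among these is v5.

v5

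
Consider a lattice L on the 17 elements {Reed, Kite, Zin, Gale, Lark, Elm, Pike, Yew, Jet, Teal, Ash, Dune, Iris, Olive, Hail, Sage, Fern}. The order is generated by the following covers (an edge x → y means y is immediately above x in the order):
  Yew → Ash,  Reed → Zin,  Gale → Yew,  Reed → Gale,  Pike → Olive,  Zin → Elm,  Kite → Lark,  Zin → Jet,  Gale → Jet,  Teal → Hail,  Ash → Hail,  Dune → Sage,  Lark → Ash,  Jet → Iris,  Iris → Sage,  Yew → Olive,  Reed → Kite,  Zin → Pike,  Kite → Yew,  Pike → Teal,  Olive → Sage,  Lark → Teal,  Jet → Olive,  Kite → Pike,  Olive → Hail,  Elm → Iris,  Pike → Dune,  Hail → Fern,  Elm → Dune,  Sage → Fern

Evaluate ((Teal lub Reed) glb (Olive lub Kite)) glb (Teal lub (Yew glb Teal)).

Teal ∨ Reed = Teal
Olive ∨ Kite = Olive
Teal ∧ Olive = Pike
Yew ∧ Teal = Kite
Teal ∨ Kite = Teal
Pike ∧ Teal = Pike

Pike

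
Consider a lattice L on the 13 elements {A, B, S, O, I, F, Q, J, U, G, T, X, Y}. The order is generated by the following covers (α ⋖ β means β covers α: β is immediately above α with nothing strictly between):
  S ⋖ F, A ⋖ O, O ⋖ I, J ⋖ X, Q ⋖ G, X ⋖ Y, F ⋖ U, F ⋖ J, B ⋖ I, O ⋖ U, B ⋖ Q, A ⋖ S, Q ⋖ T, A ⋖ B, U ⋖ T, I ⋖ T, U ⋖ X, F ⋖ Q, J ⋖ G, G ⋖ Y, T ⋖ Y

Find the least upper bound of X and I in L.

Common upper bounds of {X, I}: Y.
The least among these is Y.

Y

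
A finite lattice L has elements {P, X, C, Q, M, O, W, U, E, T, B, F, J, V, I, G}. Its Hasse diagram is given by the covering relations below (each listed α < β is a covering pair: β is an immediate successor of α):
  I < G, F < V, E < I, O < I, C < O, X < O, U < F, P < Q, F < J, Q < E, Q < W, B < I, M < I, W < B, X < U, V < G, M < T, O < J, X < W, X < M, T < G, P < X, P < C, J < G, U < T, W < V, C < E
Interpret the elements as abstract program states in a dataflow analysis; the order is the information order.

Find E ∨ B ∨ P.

I

Common upper bounds of {E, B, P}: G, I.
The least among these is I.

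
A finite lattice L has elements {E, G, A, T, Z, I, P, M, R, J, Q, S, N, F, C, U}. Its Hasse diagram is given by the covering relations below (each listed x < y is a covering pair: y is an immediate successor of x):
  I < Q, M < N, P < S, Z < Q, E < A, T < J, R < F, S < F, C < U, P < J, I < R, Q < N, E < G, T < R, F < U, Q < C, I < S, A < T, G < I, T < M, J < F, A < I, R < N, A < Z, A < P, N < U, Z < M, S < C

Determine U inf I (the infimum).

I

Common lower bounds of {U, I}: A, E, G, I.
The greatest among these is I.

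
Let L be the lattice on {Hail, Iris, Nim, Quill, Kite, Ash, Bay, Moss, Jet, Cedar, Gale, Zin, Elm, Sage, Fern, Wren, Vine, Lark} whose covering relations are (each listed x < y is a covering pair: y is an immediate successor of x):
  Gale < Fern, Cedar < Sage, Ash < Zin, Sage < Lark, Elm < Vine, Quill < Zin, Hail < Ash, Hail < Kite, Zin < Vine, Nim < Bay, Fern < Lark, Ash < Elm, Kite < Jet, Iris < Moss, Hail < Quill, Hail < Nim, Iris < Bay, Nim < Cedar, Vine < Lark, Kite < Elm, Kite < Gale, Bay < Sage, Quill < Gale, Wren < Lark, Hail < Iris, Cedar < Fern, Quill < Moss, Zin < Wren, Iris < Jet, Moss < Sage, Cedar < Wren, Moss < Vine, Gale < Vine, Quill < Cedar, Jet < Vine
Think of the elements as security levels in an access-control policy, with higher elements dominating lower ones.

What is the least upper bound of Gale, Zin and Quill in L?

Common upper bounds of {Gale, Zin, Quill}: Lark, Vine.
The least among these is Vine.

Vine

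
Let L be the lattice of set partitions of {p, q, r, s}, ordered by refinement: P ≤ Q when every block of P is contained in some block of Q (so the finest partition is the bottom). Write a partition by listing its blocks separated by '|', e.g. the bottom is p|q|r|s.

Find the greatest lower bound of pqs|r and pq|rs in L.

pq|r|s

The meet (common refinement) of pqs|r and pq|rs intersects blocks pairwise, giving pq|r|s.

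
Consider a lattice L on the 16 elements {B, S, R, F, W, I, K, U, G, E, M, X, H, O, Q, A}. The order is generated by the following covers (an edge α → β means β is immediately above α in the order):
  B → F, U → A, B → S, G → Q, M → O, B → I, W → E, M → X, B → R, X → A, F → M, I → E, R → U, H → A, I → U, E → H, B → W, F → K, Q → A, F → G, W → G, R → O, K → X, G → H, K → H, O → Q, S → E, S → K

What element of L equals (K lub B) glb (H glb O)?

F

K ∨ B = K
H ∧ O = F
K ∧ F = F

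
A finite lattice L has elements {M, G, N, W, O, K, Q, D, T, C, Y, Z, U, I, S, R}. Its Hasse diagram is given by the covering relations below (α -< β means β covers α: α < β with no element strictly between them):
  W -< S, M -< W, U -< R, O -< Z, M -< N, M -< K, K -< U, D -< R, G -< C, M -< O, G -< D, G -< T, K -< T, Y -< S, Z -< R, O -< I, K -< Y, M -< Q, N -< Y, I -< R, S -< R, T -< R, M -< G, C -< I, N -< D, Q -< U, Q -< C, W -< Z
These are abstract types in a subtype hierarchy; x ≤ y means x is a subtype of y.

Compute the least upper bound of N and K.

Y

Common upper bounds of {N, K}: R, S, Y.
The least among these is Y.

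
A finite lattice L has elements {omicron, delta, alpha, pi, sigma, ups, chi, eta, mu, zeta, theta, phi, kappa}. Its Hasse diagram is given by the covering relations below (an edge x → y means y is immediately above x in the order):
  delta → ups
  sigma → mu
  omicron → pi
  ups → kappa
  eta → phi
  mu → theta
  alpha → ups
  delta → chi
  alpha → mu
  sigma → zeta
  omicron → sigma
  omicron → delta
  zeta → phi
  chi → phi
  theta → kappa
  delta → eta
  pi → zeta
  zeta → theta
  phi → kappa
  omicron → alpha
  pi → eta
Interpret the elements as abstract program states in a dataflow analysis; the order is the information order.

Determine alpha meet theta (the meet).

Common lower bounds of {alpha, theta}: alpha, omicron.
The greatest among these is alpha.

alpha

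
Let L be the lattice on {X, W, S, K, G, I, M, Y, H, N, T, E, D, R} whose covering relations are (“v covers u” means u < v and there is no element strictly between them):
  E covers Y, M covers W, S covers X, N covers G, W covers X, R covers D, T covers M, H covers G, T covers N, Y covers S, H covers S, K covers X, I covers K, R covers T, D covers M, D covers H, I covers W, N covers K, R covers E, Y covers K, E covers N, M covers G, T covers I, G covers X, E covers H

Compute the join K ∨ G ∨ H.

Common upper bounds of {K, G, H}: E, R.
The least among these is E.

E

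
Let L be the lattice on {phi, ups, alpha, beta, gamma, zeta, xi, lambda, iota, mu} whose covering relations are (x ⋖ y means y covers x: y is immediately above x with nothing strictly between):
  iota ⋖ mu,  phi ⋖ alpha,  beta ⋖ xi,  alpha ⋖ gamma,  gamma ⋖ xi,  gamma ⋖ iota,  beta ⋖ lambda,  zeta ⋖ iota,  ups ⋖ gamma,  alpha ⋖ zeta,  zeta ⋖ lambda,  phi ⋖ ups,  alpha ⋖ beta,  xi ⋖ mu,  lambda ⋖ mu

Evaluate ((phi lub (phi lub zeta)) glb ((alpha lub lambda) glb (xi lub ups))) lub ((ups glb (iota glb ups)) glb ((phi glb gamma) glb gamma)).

alpha

phi ∨ zeta = zeta
phi ∨ zeta = zeta
alpha ∨ lambda = lambda
xi ∨ ups = xi
lambda ∧ xi = beta
zeta ∧ beta = alpha
iota ∧ ups = ups
ups ∧ ups = ups
phi ∧ gamma = phi
phi ∧ gamma = phi
ups ∧ phi = phi
alpha ∨ phi = alpha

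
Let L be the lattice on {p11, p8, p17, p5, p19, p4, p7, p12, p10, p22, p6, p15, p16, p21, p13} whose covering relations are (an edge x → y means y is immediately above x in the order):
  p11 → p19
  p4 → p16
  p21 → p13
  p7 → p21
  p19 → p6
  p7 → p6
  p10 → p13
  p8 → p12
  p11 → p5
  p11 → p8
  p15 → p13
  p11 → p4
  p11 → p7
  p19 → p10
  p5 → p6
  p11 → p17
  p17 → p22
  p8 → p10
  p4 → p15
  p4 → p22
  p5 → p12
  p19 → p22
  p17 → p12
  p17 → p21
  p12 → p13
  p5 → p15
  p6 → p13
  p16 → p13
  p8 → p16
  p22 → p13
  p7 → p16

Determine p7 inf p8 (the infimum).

p11

Common lower bounds of {p7, p8}: p11.
The greatest among these is p11.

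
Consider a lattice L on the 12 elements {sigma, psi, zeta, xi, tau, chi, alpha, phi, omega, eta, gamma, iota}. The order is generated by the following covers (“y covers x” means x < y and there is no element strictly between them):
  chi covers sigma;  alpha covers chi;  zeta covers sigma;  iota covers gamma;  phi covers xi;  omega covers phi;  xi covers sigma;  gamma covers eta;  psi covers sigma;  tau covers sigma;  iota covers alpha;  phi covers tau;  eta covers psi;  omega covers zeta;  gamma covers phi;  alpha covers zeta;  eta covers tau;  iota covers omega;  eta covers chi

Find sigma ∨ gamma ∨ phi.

gamma

Common upper bounds of {sigma, gamma, phi}: gamma, iota.
The least among these is gamma.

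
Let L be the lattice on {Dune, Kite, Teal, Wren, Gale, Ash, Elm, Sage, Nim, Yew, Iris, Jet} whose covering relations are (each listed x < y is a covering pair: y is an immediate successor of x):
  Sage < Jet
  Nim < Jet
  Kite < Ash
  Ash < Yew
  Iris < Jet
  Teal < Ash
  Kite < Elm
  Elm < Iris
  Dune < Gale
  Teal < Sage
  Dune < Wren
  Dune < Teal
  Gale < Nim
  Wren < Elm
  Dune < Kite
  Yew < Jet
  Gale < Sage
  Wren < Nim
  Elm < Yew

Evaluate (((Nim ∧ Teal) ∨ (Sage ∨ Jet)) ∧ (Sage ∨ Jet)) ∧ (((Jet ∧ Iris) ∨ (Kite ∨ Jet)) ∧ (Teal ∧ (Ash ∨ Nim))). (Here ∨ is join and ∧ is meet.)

Teal

Nim ∧ Teal = Dune
Sage ∨ Jet = Jet
Dune ∨ Jet = Jet
Sage ∨ Jet = Jet
Jet ∧ Jet = Jet
Jet ∧ Iris = Iris
Kite ∨ Jet = Jet
Iris ∨ Jet = Jet
Ash ∨ Nim = Jet
Teal ∧ Jet = Teal
Jet ∧ Teal = Teal
Jet ∧ Teal = Teal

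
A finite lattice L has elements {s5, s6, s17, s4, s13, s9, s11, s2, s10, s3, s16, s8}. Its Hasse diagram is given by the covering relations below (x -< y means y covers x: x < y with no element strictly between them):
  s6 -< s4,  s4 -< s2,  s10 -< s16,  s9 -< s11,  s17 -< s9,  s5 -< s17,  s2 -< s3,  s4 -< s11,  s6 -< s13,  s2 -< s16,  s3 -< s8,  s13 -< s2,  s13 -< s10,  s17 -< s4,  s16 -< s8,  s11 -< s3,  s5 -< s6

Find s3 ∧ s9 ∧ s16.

Common lower bounds of {s3, s9, s16}: s17, s5.
The greatest among these is s17.

s17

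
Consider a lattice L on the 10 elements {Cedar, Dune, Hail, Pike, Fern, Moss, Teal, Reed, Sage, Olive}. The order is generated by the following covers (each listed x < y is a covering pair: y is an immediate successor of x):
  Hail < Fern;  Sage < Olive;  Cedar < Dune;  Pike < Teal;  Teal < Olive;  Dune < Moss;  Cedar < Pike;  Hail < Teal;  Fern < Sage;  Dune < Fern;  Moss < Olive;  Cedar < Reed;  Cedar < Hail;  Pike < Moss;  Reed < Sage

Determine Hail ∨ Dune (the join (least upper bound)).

Fern

Common upper bounds of {Hail, Dune}: Fern, Olive, Sage.
The least among these is Fern.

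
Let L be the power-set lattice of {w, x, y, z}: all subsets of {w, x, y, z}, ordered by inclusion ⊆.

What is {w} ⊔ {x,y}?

{w,x,y}

Under ⊆, join is union: {w} ∪ {x,y} = {w,x,y}.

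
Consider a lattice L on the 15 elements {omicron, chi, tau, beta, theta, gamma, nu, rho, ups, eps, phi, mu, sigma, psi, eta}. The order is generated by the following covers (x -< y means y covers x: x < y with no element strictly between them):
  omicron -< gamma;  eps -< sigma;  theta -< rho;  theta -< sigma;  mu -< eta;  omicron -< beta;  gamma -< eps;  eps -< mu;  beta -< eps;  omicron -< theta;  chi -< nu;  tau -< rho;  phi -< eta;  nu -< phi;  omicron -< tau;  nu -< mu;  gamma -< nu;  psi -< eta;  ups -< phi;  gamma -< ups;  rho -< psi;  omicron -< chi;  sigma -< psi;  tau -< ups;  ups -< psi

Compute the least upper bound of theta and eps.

Common upper bounds of {theta, eps}: eta, psi, sigma.
The least among these is sigma.

sigma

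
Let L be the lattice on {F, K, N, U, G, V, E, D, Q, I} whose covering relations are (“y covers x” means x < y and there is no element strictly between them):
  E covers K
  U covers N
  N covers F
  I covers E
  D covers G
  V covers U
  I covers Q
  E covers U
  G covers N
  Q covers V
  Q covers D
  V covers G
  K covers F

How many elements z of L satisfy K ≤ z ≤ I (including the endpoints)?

3

The interval [K, I] = {E, I, K}, which has 3 elements.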